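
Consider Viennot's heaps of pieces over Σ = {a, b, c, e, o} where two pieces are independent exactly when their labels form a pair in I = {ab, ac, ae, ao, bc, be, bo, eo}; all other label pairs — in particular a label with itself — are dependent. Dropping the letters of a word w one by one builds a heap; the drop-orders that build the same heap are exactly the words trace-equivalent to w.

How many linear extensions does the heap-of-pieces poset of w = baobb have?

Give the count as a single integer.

piece 0:b — minimal
piece 1:a — minimal
piece 2:o — minimal
piece 3:b rests on {0:b}
piece 4:b rests on {3:b}
minimal pieces: {0:b, 1:a, 2:o}
ways to finish when only these pieces remain (= sum over removing one remaining piece with nothing left below it):
  1 left: {1}→1  {2}→1  {4}→1
  2 left: {1,2}→2  {1,4}→2  {2,4}→2  {3,4}→1
  3 left: {0,3,4}→1  {1,2,4}→6  {1,3,4}→3  {2,3,4}→3
  placing 0:b first → 12 extensions
  placing 1:a first → 4 extensions
  placing 2:o first → 4 extensions
total linear extensions = 20

20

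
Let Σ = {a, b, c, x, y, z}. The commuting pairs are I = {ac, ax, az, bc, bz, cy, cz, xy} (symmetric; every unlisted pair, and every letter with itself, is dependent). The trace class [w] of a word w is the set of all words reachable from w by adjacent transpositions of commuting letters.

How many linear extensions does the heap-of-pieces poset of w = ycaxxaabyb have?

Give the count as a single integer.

#0=y has no predecessor
#1=c has no predecessor
#2=a depends on [0:y]
#3=x depends on [1:c]
#4=x depends on [3:x]
#5=a depends on [2:a]
#6=a depends on [5:a]
#7=b depends on [4:x, 6:a]
#8=y depends on [7:b]
#9=b depends on [8:y]
sources: [0:y, 1:c]
N(rest) = Σ N(rest − s) over sources s of rest; N(one piece) = 1:
  size 1 → [9]=1
  size 2 → [8,9]=1
  size 3 → [7,8,9]=1
  size 4 → [4,7,8,9]=1  [6,7,8,9]=1
  size 5 → [3,4,7,8,9]=1  [4,6,7,8,9]=2  [5,6,7,8,9]=1
  size 6 → [1,3,4,7,8,9]=1  [2,5,6,7,8,9]=1  [3,4,6,7,8,9]=3  [4,5,6,7,8,9]=3
  size 7 → [0,2,5,6,7,8,9]=1  [1,3,4,6,7,8,9]=4  [2,4,5,6,7,8,9]=4  [3,4,5,6,7,8,9]=6
  size 8 → [0,2,4,5,6,7,8,9]=5  [1,3,4,5,6,7,8,9]=10  [2,3,4,5,6,7,8,9]=10
  first=0(y) contributes 20
  first=1(c) contributes 15
|[w]| = 35

35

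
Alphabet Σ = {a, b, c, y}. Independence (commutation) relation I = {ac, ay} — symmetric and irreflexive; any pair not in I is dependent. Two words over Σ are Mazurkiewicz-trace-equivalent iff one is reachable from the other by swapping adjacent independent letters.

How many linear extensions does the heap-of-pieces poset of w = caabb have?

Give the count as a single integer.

0(c) covers ∅
1(a) covers ∅
2(a) covers 1:a
3(b) covers 0:c, 2:a
4(b) covers 3:b
floor of heap: 0:c, 1:a
completions by unplaced set U, small U first (add the entries for U minus each lowest piece of U):
  |U|=1: {4}:1
  |U|=2: {3,4}:1
  |U|=3: {0,3,4}:1  {2,3,4}:1
  start at 0(c): 1
  start at 1(a): 2
sum over floor = 3

3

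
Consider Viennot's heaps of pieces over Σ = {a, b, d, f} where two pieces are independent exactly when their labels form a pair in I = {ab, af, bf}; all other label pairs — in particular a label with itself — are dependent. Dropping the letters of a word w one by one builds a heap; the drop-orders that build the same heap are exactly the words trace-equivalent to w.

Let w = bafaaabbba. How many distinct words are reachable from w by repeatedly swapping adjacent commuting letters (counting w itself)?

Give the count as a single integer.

#0=b has no predecessor
#1=a has no predecessor
#2=f has no predecessor
#3=a depends on [1:a]
#4=a depends on [3:a]
#5=a depends on [4:a]
#6=b depends on [0:b]
#7=b depends on [6:b]
#8=b depends on [7:b]
#9=a depends on [5:a]
sources: [0:b, 1:a, 2:f]
N(rest) = Σ N(rest − s) over sources s of rest; N(one piece) = 1:
  size 1 → [2]=1  [8]=1  [9]=1
  size 2 → [2,8]=2  [2,9]=2  [5,9]=1  [7,8]=1  [8,9]=2
  size 3 → [2,5,9]=3  [2,7,8]=3  [2,8,9]=6  [4,5,9]=1  [5,8,9]=3  [6,7,8]=1  [7,8,9]=3
  size 4 → [0,6,7,8]=1  [2,4,5,9]=4  [2,5,8,9]=12  [2,6,7,8]=4  [2,7,8,9]=12  [3,4,5,9]=1  [4,5,8,9]=4  [5,7,8,9]=6  [6,7,8,9]=4
  size 5 → [0,2,6,7,8]=5  [0,6,7,8,9]=5  [1,3,4,5,9]=1  [2,3,4,5,9]=5  [2,4,5,8,9]=20  [2,5,7,8,9]=30  [2,6,7,8,9]=20  [3,4,5,8,9]=5  [4,5,7,8,9]=10  [5,6,7,8,9]=10
  size 6 → [0,2,6,7,8,9]=30  [0,5,6,7,8,9]=15  [1,2,3,4,5,9]=6  [1,3,4,5,8,9]=6  [2,3,4,5,8,9]=30  [2,4,5,7,8,9]=60  [2,5,6,7,8,9]=60  [3,4,5,7,8,9]=15  [4,5,6,7,8,9]=20
  size 7 → [0,2,5,6,7,8,9]=105  [0,4,5,6,7,8,9]=35  [1,2,3,4,5,8,9]=42  [1,3,4,5,7,8,9]=21  [2,3,4,5,7,8,9]=105  [2,4,5,6,7,8,9]=140  [3,4,5,6,7,8,9]=35
  size 8 → [0,2,4,5,6,7,8,9]=280  [0,3,4,5,6,7,8,9]=70  [1,2,3,4,5,7,8,9]=168  [1,3,4,5,6,7,8,9]=56  [2,3,4,5,6,7,8,9]=280
  first=0(b) contributes 504
  first=1(a) contributes 630
  first=2(f) contributes 126
|[w]| = 1260

1260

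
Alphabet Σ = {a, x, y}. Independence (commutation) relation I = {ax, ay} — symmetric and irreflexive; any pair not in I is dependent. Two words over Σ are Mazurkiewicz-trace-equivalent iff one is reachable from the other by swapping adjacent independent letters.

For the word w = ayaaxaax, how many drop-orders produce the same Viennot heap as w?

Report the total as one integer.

#0=a has no predecessor
#1=y has no predecessor
#2=a depends on [0:a]
#3=a depends on [2:a]
#4=x depends on [1:y]
#5=a depends on [3:a]
#6=a depends on [5:a]
#7=x depends on [4:x]
sources: [0:a, 1:y]
N(rest) = Σ N(rest − s) over sources s of rest; N(one piece) = 1:
  size 1 → [6]=1  [7]=1
  size 2 → [4,7]=1  [5,6]=1  [6,7]=2
  size 3 → [1,4,7]=1  [3,5,6]=1  [4,6,7]=3  [5,6,7]=3
  size 4 → [1,4,6,7]=4  [2,3,5,6]=1  [3,5,6,7]=4  [4,5,6,7]=6
  size 5 → [0,2,3,5,6]=1  [1,4,5,6,7]=10  [2,3,5,6,7]=5  [3,4,5,6,7]=10
  size 6 → [0,2,3,5,6,7]=6  [1,3,4,5,6,7]=20  [2,3,4,5,6,7]=15
  first=0(a) contributes 35
  first=1(y) contributes 21
|[w]| = 56

56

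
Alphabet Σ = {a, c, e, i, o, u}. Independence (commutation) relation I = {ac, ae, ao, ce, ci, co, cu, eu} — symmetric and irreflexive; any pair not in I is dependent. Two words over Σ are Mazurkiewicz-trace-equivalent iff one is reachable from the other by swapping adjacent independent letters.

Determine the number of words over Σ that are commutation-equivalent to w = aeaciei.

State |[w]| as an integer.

21

#0=a has no predecessor
#1=e has no predecessor
#2=a depends on [0:a]
#3=c has no predecessor
#4=i depends on [1:e, 2:a]
#5=e depends on [4:i]
#6=i depends on [5:e]
sources: [0:a, 1:e, 3:c]
N(rest) = Σ N(rest − s) over sources s of rest; N(one piece) = 1:
  size 1 → [3]=1  [6]=1
  size 2 → [3,6]=2  [5,6]=1
  size 3 → [3,5,6]=3  [4,5,6]=1
  size 4 → [1,4,5,6]=1  [2,4,5,6]=1  [3,4,5,6]=4
  size 5 → [0,2,4,5,6]=1  [1,2,4,5,6]=2  [1,3,4,5,6]=5  [2,3,4,5,6]=5
  first=0(a) contributes 12
  first=1(e) contributes 6
  first=3(c) contributes 3
|[w]| = 21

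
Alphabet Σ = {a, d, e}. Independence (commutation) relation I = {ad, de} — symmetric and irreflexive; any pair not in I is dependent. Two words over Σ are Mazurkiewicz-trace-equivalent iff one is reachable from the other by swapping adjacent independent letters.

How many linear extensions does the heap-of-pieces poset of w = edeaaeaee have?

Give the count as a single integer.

9

piece 0:e — minimal
piece 1:d — minimal
piece 2:e rests on {0:e}
piece 3:a rests on {2:e}
piece 4:a rests on {3:a}
piece 5:e rests on {4:a}
piece 6:a rests on {5:e}
piece 7:e rests on {6:a}
piece 8:e rests on {7:e}
minimal pieces: {0:e, 1:d}
ways to finish when only these pieces remain (= sum over removing one remaining piece with nothing left below it):
  1 left: {1}→1  {8}→1
  2 left: {1,8}→2  {7,8}→1
  3 left: {1,7,8}→3  {6,7,8}→1
  4 left: {1,6,7,8}→4  {5,6,7,8}→1
  5 left: {1,5,6,7,8}→5  {4,5,6,7,8}→1
  6 left: {1,4,5,6,7,8}→6  {3,4,5,6,7,8}→1
  7 left: {1,3,4,5,6,7,8}→7  {2,3,4,5,6,7,8}→1
  placing 0:e first → 8 extensions
  placing 1:d first → 1 extensions
total linear extensions = 9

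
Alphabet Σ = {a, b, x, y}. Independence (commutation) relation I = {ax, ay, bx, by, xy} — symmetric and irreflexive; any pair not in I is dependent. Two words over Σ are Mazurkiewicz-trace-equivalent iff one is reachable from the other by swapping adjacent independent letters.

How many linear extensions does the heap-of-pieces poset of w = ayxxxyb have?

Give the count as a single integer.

210

#0=a has no predecessor
#1=y has no predecessor
#2=x has no predecessor
#3=x depends on [2:x]
#4=x depends on [3:x]
#5=y depends on [1:y]
#6=b depends on [0:a]
sources: [0:a, 1:y, 2:x]
N(rest) = Σ N(rest − s) over sources s of rest; N(one piece) = 1:
  size 1 → [4]=1  [5]=1  [6]=1
  size 2 → [0,6]=1  [1,5]=1  [3,4]=1  [4,5]=2  [4,6]=2  [5,6]=2
  size 3 → [0,4,6]=3  [0,5,6]=3  [1,4,5]=3  [1,5,6]=3  [2,3,4]=1  [3,4,5]=3  [3,4,6]=3  [4,5,6]=6
  size 4 → [0,1,5,6]=6  [0,3,4,6]=6  [0,4,5,6]=12  [1,3,4,5]=6  [1,4,5,6]=12  [2,3,4,5]=4  [2,3,4,6]=4  [3,4,5,6]=12
  size 5 → [0,1,4,5,6]=30  [0,2,3,4,6]=10  [0,3,4,5,6]=30  [1,2,3,4,5]=10  [1,3,4,5,6]=30  [2,3,4,5,6]=20
  first=0(a) contributes 60
  first=1(y) contributes 60
  first=2(x) contributes 90
|[w]| = 210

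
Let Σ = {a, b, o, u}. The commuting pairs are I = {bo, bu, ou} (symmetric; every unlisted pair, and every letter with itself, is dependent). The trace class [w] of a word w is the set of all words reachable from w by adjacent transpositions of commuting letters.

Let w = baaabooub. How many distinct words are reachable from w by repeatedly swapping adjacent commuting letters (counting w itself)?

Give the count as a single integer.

0(b) covers ∅
1(a) covers 0:b
2(a) covers 1:a
3(a) covers 2:a
4(b) covers 3:a
5(o) covers 3:a
6(o) covers 5:o
7(u) covers 3:a
8(b) covers 4:b
floor of heap: 0:b
completions by unplaced set U, small U first (add the entries for U minus each lowest piece of U):
  |U|=1: {6}:1  {7}:1  {8}:1
  |U|=2: {4,8}:1  {5,6}:1  {6,7}:2  {6,8}:2  {7,8}:2
  |U|=3: {4,6,8}:3  {4,7,8}:3  {5,6,7}:3  {5,6,8}:3  {6,7,8}:6
  |U|=4: {4,5,6,8}:6  {4,6,7,8}:12  {5,6,7,8}:12
  |U|=5: {4,5,6,7,8}:30
  |U|=6: {3,4,5,6,7,8}:30
  |U|=7: {2,3,4,5,6,7,8}:30
  start at 0(b): 30

30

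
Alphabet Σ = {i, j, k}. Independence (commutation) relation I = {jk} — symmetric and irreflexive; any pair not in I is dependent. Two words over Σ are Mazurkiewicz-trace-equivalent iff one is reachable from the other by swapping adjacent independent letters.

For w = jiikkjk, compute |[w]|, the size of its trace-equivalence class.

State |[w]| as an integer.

#0=j has no predecessor
#1=i depends on [0:j]
#2=i depends on [1:i]
#3=k depends on [2:i]
#4=k depends on [3:k]
#5=j depends on [2:i]
#6=k depends on [4:k]
sources: [0:j]
N(rest) = Σ N(rest − s) over sources s of rest; N(one piece) = 1:
  size 1 → [5]=1  [6]=1
  size 2 → [4,6]=1  [5,6]=2
  size 3 → [3,4,6]=1  [4,5,6]=3
  size 4 → [3,4,5,6]=4
  size 5 → [2,3,4,5,6]=4
  first=0(j) contributes 4

4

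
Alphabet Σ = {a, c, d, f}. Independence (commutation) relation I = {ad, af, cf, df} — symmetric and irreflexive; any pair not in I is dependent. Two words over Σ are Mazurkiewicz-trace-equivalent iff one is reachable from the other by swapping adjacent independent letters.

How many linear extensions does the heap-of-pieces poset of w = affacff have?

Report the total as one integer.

drop 0:a onto floor
drop 1:f onto floor
drop 2:f onto {1:f}
drop 3:a onto {0:a}
drop 4:c onto {3:a}
drop 5:f onto {2:f}
drop 6:f onto {5:f}
ground layer = {0:a, 1:f}
drop-orders for the pieces not yet dropped (sum over which currently-grounded one goes next):
  1 to go: {4} 1  {6} 1
  2 to go: {3,4} 1  {4,6} 2  {5,6} 1
  3 to go: {0,3,4} 1  {2,5,6} 1  {3,4,6} 3  {4,5,6} 3
  4 to go: {0,3,4,6} 4  {1,2,5,6} 1  {2,4,5,6} 4  {3,4,5,6} 6
  5 to go: {0,3,4,5,6} 10  {1,2,4,5,6} 5  {2,3,4,5,6} 10
  if 0:a drops first: 15 orders
  if 1:f drops first: 20 orders
heap linearizations: 35

35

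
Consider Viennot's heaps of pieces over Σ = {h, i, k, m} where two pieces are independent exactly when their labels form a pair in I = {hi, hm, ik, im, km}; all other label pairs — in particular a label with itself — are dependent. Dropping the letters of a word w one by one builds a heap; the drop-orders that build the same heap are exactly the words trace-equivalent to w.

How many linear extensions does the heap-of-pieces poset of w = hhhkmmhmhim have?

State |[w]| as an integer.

2310

#0=h has no predecessor
#1=h depends on [0:h]
#2=h depends on [1:h]
#3=k depends on [2:h]
#4=m has no predecessor
#5=m depends on [4:m]
#6=h depends on [3:k]
#7=m depends on [5:m]
#8=h depends on [6:h]
#9=i has no predecessor
#10=m depends on [7:m]
sources: [0:h, 4:m, 9:i]
N(rest) = Σ N(rest − s) over sources s of rest; N(one piece) = 1:
  size 1 → [8]=1  [9]=1  [10]=1
  size 2 → [6,8]=1  [7,10]=1  [8,9]=2  [8,10]=2  [9,10]=2
  size 3 → [3,6,8]=1  [5,7,10]=1  [6,8,9]=3  [6,8,10]=3  [7,8,10]=3  [7,9,10]=3  [8,9,10]=6
  size 4 → [2,3,6,8]=1  [3,6,8,9]=4  [3,6,8,10]=4  [4,5,7,10]=1  [5,7,8,10]=4  [5,7,9,10]=4  [6,7,8,10]=6  [6,8,9,10]=12  [7,8,9,10]=12
  size 5 → [1,2,3,6,8]=1  [2,3,6,8,9]=5  [2,3,6,8,10]=5  [3,6,7,8,10]=10  [3,6,8,9,10]=20  [4,5,7,8,10]=5  [4,5,7,9,10]=5  [5,6,7,8,10]=10  [5,7,8,9,10]=20  [6,7,8,9,10]=30
  size 6 → [0,1,2,3,6,8]=1  [1,2,3,6,8,9]=6  [1,2,3,6,8,10]=6  [2,3,6,7,8,10]=15  [2,3,6,8,9,10]=30  [3,5,6,7,8,10]=20  [3,6,7,8,9,10]=60  [4,5,6,7,8,10]=15  [4,5,7,8,9,10]=30  [5,6,7,8,9,10]=60
  size 7 → [0,1,2,3,6,8,9]=7  [0,1,2,3,6,8,10]=7  [1,2,3,6,7,8,10]=21  [1,2,3,6,8,9,10]=42  [2,3,5,6,7,8,10]=35  [2,3,6,7,8,9,10]=105  [3,4,5,6,7,8,10]=35  [3,5,6,7,8,9,10]=140  [4,5,6,7,8,9,10]=105
  size 8 → [0,1,2,3,6,7,8,10]=28  [0,1,2,3,6,8,9,10]=56  [1,2,3,5,6,7,8,10]=56  [1,2,3,6,7,8,9,10]=168  [2,3,4,5,6,7,8,10]=70  [2,3,5,6,7,8,9,10]=280  [3,4,5,6,7,8,9,10]=280
  size 9 → [0,1,2,3,5,6,7,8,10]=84  [0,1,2,3,6,7,8,9,10]=252  [1,2,3,4,5,6,7,8,10]=126  [1,2,3,5,6,7,8,9,10]=504  [2,3,4,5,6,7,8,9,10]=630
  first=0(h) contributes 1260
  first=4(m) contributes 840
  first=9(i) contributes 210
|[w]| = 2310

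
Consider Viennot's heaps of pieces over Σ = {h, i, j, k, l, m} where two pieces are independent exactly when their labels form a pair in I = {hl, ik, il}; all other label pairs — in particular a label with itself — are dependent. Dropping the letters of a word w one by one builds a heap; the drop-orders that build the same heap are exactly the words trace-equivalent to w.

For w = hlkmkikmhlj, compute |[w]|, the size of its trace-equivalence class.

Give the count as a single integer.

drop 0:h onto floor
drop 1:l onto floor
drop 2:k onto {0:h, 1:l}
drop 3:m onto {2:k}
drop 4:k onto {3:m}
drop 5:i onto {3:m}
drop 6:k onto {4:k}
drop 7:m onto {5:i, 6:k}
drop 8:h onto {7:m}
drop 9:l onto {7:m}
drop 10:j onto {8:h, 9:l}
ground layer = {0:h, 1:l}
drop-orders for the pieces not yet dropped (sum over which currently-grounded one goes next):
  1 to go: {10} 1
  2 to go: {8,10} 1  {9,10} 1
  3 to go: {8,9,10} 2
  4 to go: {7,8,9,10} 2
  5 to go: {5,7,8,9,10} 2  {6,7,8,9,10} 2
  6 to go: {4,6,7,8,9,10} 2  {5,6,7,8,9,10} 4
  7 to go: {4,5,6,7,8,9,10} 6
  8 to go: {3,4,5,6,7,8,9,10} 6
  9 to go: {2,3,4,5,6,7,8,9,10} 6
  if 0:h drops first: 6 orders
  if 1:l drops first: 6 orders
heap linearizations: 12

12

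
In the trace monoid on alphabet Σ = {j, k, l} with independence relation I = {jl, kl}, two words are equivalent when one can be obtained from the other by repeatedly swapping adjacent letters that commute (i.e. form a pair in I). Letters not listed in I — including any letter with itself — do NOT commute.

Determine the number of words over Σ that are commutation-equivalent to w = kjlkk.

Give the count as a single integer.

piece 0:k — minimal
piece 1:j rests on {0:k}
piece 2:l — minimal
piece 3:k rests on {1:j}
piece 4:k rests on {3:k}
minimal pieces: {0:k, 2:l}
ways to finish when only these pieces remain (= sum over removing one remaining piece with nothing left below it):
  1 left: {2}→1  {4}→1
  2 left: {2,4}→2  {3,4}→1
  3 left: {1,3,4}→1  {2,3,4}→3
  placing 0:k first → 4 extensions
  placing 2:l first → 1 extensions
total linear extensions = 5

5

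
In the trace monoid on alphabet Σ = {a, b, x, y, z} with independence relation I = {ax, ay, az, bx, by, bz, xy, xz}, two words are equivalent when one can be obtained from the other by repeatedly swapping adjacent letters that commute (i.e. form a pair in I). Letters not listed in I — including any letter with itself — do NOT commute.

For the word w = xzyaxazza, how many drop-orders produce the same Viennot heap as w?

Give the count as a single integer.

1260

0(x) covers ∅
1(z) covers ∅
2(y) covers 1:z
3(a) covers ∅
4(x) covers 0:x
5(a) covers 3:a
6(z) covers 2:y
7(z) covers 6:z
8(a) covers 5:a
floor of heap: 0:x, 1:z, 3:a
completions by unplaced set U, small U first (add the entries for U minus each lowest piece of U):
  |U|=1: {4}:1  {7}:1  {8}:1
  |U|=2: {0,4}:1  {4,7}:2  {4,8}:2  {5,8}:1  {6,7}:1  {7,8}:2
  |U|=3: {0,4,7}:3  {0,4,8}:3  {2,6,7}:1  {3,5,8}:1  {4,5,8}:3  {4,6,7}:3  {4,7,8}:6  {5,7,8}:3  {6,7,8}:3
  |U|=4: {0,4,5,8}:6  {0,4,6,7}:6  {0,4,7,8}:12  {1,2,6,7}:1  {2,4,6,7}:4  {2,6,7,8}:4  {3,4,5,8}:4  {3,5,7,8}:4  {4,5,7,8}:12  {4,6,7,8}:12  {5,6,7,8}:6
  |U|=5: {0,2,4,6,7}:10  {0,3,4,5,8}:10  {0,4,5,7,8}:30  {0,4,6,7,8}:30  {1,2,4,6,7}:5  {1,2,6,7,8}:5  {2,4,6,7,8}:20  {2,5,6,7,8}:10  {3,4,5,7,8}:20  {3,5,6,7,8}:10  {4,5,6,7,8}:30
  |U|=6: {0,1,2,4,6,7}:15  {0,2,4,6,7,8}:60  {0,3,4,5,7,8}:60  {0,4,5,6,7,8}:90  {1,2,4,6,7,8}:30  {1,2,5,6,7,8}:15  {2,3,5,6,7,8}:20  {2,4,5,6,7,8}:60  {3,4,5,6,7,8}:60
  |U|=7: {0,1,2,4,6,7,8}:105  {0,2,4,5,6,7,8}:210  {0,3,4,5,6,7,8}:210  {1,2,3,5,6,7,8}:35  {1,2,4,5,6,7,8}:105  {2,3,4,5,6,7,8}:140
  start at 0(x): 280
  start at 1(z): 560
  start at 3(a): 420
sum over floor = 1260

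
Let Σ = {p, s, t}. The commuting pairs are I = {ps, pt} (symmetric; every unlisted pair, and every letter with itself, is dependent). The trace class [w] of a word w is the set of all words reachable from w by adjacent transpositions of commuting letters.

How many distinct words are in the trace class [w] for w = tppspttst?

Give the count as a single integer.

0(t) covers ∅
1(p) covers ∅
2(p) covers 1:p
3(s) covers 0:t
4(p) covers 2:p
5(t) covers 3:s
6(t) covers 5:t
7(s) covers 6:t
8(t) covers 7:s
floor of heap: 0:t, 1:p
completions by unplaced set U, small U first (add the entries for U minus each lowest piece of U):
  |U|=1: {4}:1  {8}:1
  |U|=2: {2,4}:1  {4,8}:2  {7,8}:1
  |U|=3: {1,2,4}:1  {2,4,8}:3  {4,7,8}:3  {6,7,8}:1
  |U|=4: {1,2,4,8}:4  {2,4,7,8}:6  {4,6,7,8}:4  {5,6,7,8}:1
  |U|=5: {1,2,4,7,8}:10  {2,4,6,7,8}:10  {3,5,6,7,8}:1  {4,5,6,7,8}:5
  |U|=6: {0,3,5,6,7,8}:1  {1,2,4,6,7,8}:20  {2,4,5,6,7,8}:15  {3,4,5,6,7,8}:6
  |U|=7: {0,3,4,5,6,7,8}:7  {1,2,4,5,6,7,8}:35  {2,3,4,5,6,7,8}:21
  start at 0(t): 56
  start at 1(p): 28
sum over floor = 84

84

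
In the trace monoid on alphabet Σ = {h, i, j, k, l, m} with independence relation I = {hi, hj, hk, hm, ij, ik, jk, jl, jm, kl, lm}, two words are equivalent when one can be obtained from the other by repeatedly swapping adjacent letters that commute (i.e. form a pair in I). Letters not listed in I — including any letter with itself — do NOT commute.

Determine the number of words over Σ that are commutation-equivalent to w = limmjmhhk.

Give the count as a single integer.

189

drop 0:l onto floor
drop 1:i onto {0:l}
drop 2:m onto {1:i}
drop 3:m onto {2:m}
drop 4:j onto floor
drop 5:m onto {3:m}
drop 6:h onto {0:l}
drop 7:h onto {6:h}
drop 8:k onto {5:m}
ground layer = {0:l, 4:j}
drop-orders for the pieces not yet dropped (sum over which currently-grounded one goes next):
  1 to go: {4} 1  {7} 1  {8} 1
  2 to go: {4,7} 2  {4,8} 2  {5,8} 1  {6,7} 1  {7,8} 2
  3 to go: {3,5,8} 1  {4,5,8} 3  {4,6,7} 3  {4,7,8} 6  {5,7,8} 3  {6,7,8} 3
  4 to go: {2,3,5,8} 1  {3,4,5,8} 4  {3,5,7,8} 4  {4,5,7,8} 12  {4,6,7,8} 12  {5,6,7,8} 6
  5 to go: {1,2,3,5,8} 1  {2,3,4,5,8} 5  {2,3,5,7,8} 5  {3,4,5,7,8} 20  {3,5,6,7,8} 10  {4,5,6,7,8} 30
  6 to go: {1,2,3,4,5,8} 6  {1,2,3,5,7,8} 6  {2,3,4,5,7,8} 30  {2,3,5,6,7,8} 15  {3,4,5,6,7,8} 60
  7 to go: {1,2,3,4,5,7,8} 42  {1,2,3,5,6,7,8} 21  {2,3,4,5,6,7,8} 105
  if 0:l drops first: 168 orders
  if 4:j drops first: 21 orders
heap linearizations: 189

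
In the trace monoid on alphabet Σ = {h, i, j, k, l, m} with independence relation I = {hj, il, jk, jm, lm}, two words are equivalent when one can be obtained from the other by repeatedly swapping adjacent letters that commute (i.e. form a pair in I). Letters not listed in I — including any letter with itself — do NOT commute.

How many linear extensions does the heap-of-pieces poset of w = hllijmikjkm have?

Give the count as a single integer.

36

0(h) covers ∅
1(l) covers 0:h
2(l) covers 1:l
3(i) covers 0:h
4(j) covers 2:l, 3:i
5(m) covers 3:i
6(i) covers 4:j, 5:m
7(k) covers 6:i
8(j) covers 6:i
9(k) covers 7:k
10(m) covers 9:k
floor of heap: 0:h
completions by unplaced set U, small U first (add the entries for U minus each lowest piece of U):
  |U|=1: {8}:1  {10}:1
  |U|=2: {8,10}:2  {9,10}:1
  |U|=3: {7,9,10}:1  {8,9,10}:3
  |U|=4: {7,8,9,10}:4
  |U|=5: {6,7,8,9,10}:4
  |U|=6: {4,6,7,8,9,10}:4  {5,6,7,8,9,10}:4
  |U|=7: {2,4,6,7,8,9,10}:4  {4,5,6,7,8,9,10}:8
  |U|=8: {1,2,4,6,7,8,9,10}:4  {2,4,5,6,7,8,9,10}:12  {3,4,5,6,7,8,9,10}:8
  |U|=9: {1,2,4,5,6,7,8,9,10}:16  {2,3,4,5,6,7,8,9,10}:20
  start at 0(h): 36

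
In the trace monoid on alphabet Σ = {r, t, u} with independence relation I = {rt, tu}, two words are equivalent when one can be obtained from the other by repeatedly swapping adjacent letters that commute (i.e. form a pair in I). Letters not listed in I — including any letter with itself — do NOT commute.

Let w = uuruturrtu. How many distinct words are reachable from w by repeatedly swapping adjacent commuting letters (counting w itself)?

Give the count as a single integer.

0(u) covers ∅
1(u) covers 0:u
2(r) covers 1:u
3(u) covers 2:r
4(t) covers ∅
5(u) covers 3:u
6(r) covers 5:u
7(r) covers 6:r
8(t) covers 4:t
9(u) covers 7:r
floor of heap: 0:u, 4:t
completions by unplaced set U, small U first (add the entries for U minus each lowest piece of U):
  |U|=1: {8}:1  {9}:1
  |U|=2: {4,8}:1  {7,9}:1  {8,9}:2
  |U|=3: {4,8,9}:3  {6,7,9}:1  {7,8,9}:3
  |U|=4: {4,7,8,9}:6  {5,6,7,9}:1  {6,7,8,9}:4
  |U|=5: {3,5,6,7,9}:1  {4,6,7,8,9}:10  {5,6,7,8,9}:5
  |U|=6: {2,3,5,6,7,9}:1  {3,5,6,7,8,9}:6  {4,5,6,7,8,9}:15
  |U|=7: {1,2,3,5,6,7,9}:1  {2,3,5,6,7,8,9}:7  {3,4,5,6,7,8,9}:21
  |U|=8: {0,1,2,3,5,6,7,9}:1  {1,2,3,5,6,7,8,9}:8  {2,3,4,5,6,7,8,9}:28
  start at 0(u): 36
  start at 4(t): 9
sum over floor = 45

45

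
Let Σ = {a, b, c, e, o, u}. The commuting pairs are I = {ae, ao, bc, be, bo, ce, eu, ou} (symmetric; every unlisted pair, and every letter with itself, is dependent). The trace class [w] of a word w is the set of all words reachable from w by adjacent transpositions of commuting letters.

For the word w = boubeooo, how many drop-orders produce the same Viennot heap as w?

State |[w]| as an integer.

piece 0:b — minimal
piece 1:o — minimal
piece 2:u rests on {0:b}
piece 3:b rests on {2:u}
piece 4:e rests on {1:o}
piece 5:o rests on {4:e}
piece 6:o rests on {5:o}
piece 7:o rests on {6:o}
minimal pieces: {0:b, 1:o}
ways to finish when only these pieces remain (= sum over removing one remaining piece with nothing left below it):
  1 left: {3}→1  {7}→1
  2 left: {2,3}→1  {3,7}→2  {6,7}→1
  3 left: {0,2,3}→1  {2,3,7}→3  {3,6,7}→3  {5,6,7}→1
  4 left: {0,2,3,7}→4  {2,3,6,7}→6  {3,5,6,7}→4  {4,5,6,7}→1
  5 left: {0,2,3,6,7}→10  {1,4,5,6,7}→1  {2,3,5,6,7}→10  {3,4,5,6,7}→5
  6 left: {0,2,3,5,6,7}→20  {1,3,4,5,6,7}→6  {2,3,4,5,6,7}→15
  placing 0:b first → 21 extensions
  placing 1:o first → 35 extensions
total linear extensions = 56

56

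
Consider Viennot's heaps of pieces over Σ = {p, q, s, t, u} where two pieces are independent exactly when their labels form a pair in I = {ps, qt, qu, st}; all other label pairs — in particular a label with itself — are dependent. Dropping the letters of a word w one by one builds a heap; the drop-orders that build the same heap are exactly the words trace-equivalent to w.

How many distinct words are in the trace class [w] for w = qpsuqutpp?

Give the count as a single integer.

8

#0=q has no predecessor
#1=p depends on [0:q]
#2=s depends on [0:q]
#3=u depends on [1:p, 2:s]
#4=q depends on [1:p, 2:s]
#5=u depends on [3:u]
#6=t depends on [5:u]
#7=p depends on [4:q, 6:t]
#8=p depends on [7:p]
sources: [0:q]
N(rest) = Σ N(rest − s) over sources s of rest; N(one piece) = 1:
  size 1 → [8]=1
  size 2 → [7,8]=1
  size 3 → [4,7,8]=1  [6,7,8]=1
  size 4 → [4,6,7,8]=2  [5,6,7,8]=1
  size 5 → [3,5,6,7,8]=1  [4,5,6,7,8]=3
  size 6 → [3,4,5,6,7,8]=4
  size 7 → [1,3,4,5,6,7,8]=4  [2,3,4,5,6,7,8]=4
  first=0(q) contributes 8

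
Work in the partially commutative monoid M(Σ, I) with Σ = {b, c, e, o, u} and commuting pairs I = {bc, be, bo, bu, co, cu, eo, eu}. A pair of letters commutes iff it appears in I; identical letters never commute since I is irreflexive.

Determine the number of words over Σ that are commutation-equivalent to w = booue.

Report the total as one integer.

drop 0:b onto floor
drop 1:o onto floor
drop 2:o onto {1:o}
drop 3:u onto {2:o}
drop 4:e onto floor
ground layer = {0:b, 1:o, 4:e}
drop-orders for the pieces not yet dropped (sum over which currently-grounded one goes next):
  1 to go: {0} 1  {3} 1  {4} 1
  2 to go: {0,3} 2  {0,4} 2  {2,3} 1  {3,4} 2
  3 to go: {0,2,3} 3  {0,3,4} 6  {1,2,3} 1  {2,3,4} 3
  if 0:b drops first: 4 orders
  if 1:o drops first: 12 orders
  if 4:e drops first: 4 orders
heap linearizations: 20

20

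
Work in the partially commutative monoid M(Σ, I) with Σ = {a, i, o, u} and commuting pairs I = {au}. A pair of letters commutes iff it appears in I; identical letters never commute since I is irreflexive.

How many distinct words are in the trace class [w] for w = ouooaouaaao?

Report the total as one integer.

piece 0:o — minimal
piece 1:u rests on {0:o}
piece 2:o rests on {1:u}
piece 3:o rests on {2:o}
piece 4:a rests on {3:o}
piece 5:o rests on {4:a}
piece 6:u rests on {5:o}
piece 7:a rests on {5:o}
piece 8:a rests on {7:a}
piece 9:a rests on {8:a}
piece 10:o rests on {6:u, 9:a}
minimal pieces: {0:o}
ways to finish when only these pieces remain (= sum over removing one remaining piece with nothing left below it):
  1 left: {10}→1
  2 left: {6,10}→1  {9,10}→1
  3 left: {6,9,10}→2  {8,9,10}→1
  4 left: {6,8,9,10}→3  {7,8,9,10}→1
  5 left: {6,7,8,9,10}→4
  6 left: {5,6,7,8,9,10}→4
  7 left: {4,5,6,7,8,9,10}→4
  8 left: {3,4,5,6,7,8,9,10}→4
  9 left: {2,3,4,5,6,7,8,9,10}→4
  placing 0:o first → 4 extensions

4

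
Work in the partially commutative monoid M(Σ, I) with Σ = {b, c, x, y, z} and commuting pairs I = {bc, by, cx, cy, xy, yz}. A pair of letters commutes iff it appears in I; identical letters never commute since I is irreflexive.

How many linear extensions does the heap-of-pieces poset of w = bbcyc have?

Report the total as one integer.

30

piece 0:b — minimal
piece 1:b rests on {0:b}
piece 2:c — minimal
piece 3:y — minimal
piece 4:c rests on {2:c}
minimal pieces: {0:b, 2:c, 3:y}
ways to finish when only these pieces remain (= sum over removing one remaining piece with nothing left below it):
  1 left: {1}→1  {3}→1  {4}→1
  2 left: {0,1}→1  {1,3}→2  {1,4}→2  {2,4}→1  {3,4}→2
  3 left: {0,1,3}→3  {0,1,4}→3  {1,2,4}→3  {1,3,4}→6  {2,3,4}→3
  placing 0:b first → 12 extensions
  placing 2:c first → 12 extensions
  placing 3:y first → 6 extensions
total linear extensions = 30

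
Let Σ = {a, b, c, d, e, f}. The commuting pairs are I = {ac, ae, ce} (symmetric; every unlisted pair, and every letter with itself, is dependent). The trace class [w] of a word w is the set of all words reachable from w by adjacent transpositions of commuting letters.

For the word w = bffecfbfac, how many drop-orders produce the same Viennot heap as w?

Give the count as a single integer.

drop 0:b onto floor
drop 1:f onto {0:b}
drop 2:f onto {1:f}
drop 3:e onto {2:f}
drop 4:c onto {2:f}
drop 5:f onto {3:e, 4:c}
drop 6:b onto {5:f}
drop 7:f onto {6:b}
drop 8:a onto {7:f}
drop 9:c onto {7:f}
ground layer = {0:b}
drop-orders for the pieces not yet dropped (sum over which currently-grounded one goes next):
  1 to go: {8} 1  {9} 1
  2 to go: {8,9} 2
  3 to go: {7,8,9} 2
  4 to go: {6,7,8,9} 2
  5 to go: {5,6,7,8,9} 2
  6 to go: {3,5,6,7,8,9} 2  {4,5,6,7,8,9} 2
  7 to go: {3,4,5,6,7,8,9} 4
  8 to go: {2,3,4,5,6,7,8,9} 4
  if 0:b drops first: 4 orders

4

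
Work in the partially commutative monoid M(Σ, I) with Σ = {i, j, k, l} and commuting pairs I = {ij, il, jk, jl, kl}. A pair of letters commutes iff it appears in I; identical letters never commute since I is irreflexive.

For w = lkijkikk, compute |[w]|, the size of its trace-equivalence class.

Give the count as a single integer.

56

drop 0:l onto floor
drop 1:k onto floor
drop 2:i onto {1:k}
drop 3:j onto floor
drop 4:k onto {2:i}
drop 5:i onto {4:k}
drop 6:k onto {5:i}
drop 7:k onto {6:k}
ground layer = {0:l, 1:k, 3:j}
drop-orders for the pieces not yet dropped (sum over which currently-grounded one goes next):
  1 to go: {0} 1  {3} 1  {7} 1
  2 to go: {0,3} 2  {0,7} 2  {3,7} 2  {6,7} 1
  3 to go: {0,3,7} 6  {0,6,7} 3  {3,6,7} 3  {5,6,7} 1
  4 to go: {0,3,6,7} 12  {0,5,6,7} 4  {3,5,6,7} 4  {4,5,6,7} 1
  5 to go: {0,3,5,6,7} 20  {0,4,5,6,7} 5  {2,4,5,6,7} 1  {3,4,5,6,7} 5
  6 to go: {0,2,4,5,6,7} 6  {0,3,4,5,6,7} 30  {1,2,4,5,6,7} 1  {2,3,4,5,6,7} 6
  if 0:l drops first: 7 orders
  if 1:k drops first: 42 orders
  if 3:j drops first: 7 orders
heap linearizations: 56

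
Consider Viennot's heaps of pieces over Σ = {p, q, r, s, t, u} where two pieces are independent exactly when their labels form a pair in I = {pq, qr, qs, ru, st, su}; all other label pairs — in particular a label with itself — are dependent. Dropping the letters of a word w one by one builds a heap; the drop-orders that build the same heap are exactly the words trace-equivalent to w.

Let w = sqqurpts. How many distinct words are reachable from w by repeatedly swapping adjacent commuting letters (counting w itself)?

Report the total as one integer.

20

drop 0:s onto floor
drop 1:q onto floor
drop 2:q onto {1:q}
drop 3:u onto {2:q}
drop 4:r onto {0:s}
drop 5:p onto {3:u, 4:r}
drop 6:t onto {5:p}
drop 7:s onto {5:p}
ground layer = {0:s, 1:q}
drop-orders for the pieces not yet dropped (sum over which currently-grounded one goes next):
  1 to go: {6} 1  {7} 1
  2 to go: {6,7} 2
  3 to go: {5,6,7} 2
  4 to go: {3,5,6,7} 2  {4,5,6,7} 2
  5 to go: {0,4,5,6,7} 2  {2,3,5,6,7} 2  {3,4,5,6,7} 4
  6 to go: {0,3,4,5,6,7} 6  {1,2,3,5,6,7} 2  {2,3,4,5,6,7} 6
  if 0:s drops first: 8 orders
  if 1:q drops first: 12 orders
heap linearizations: 20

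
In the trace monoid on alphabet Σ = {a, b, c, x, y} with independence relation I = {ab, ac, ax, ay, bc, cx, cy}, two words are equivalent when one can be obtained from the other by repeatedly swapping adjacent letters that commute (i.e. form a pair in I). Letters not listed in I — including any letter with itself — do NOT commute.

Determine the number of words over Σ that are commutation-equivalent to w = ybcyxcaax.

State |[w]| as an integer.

756

drop 0:y onto floor
drop 1:b onto {0:y}
drop 2:c onto floor
drop 3:y onto {1:b}
drop 4:x onto {3:y}
drop 5:c onto {2:c}
drop 6:a onto floor
drop 7:a onto {6:a}
drop 8:x onto {4:x}
ground layer = {0:y, 2:c, 6:a}
drop-orders for the pieces not yet dropped (sum over which currently-grounded one goes next):
  1 to go: {5} 1  {7} 1  {8} 1
  2 to go: {2,5} 1  {4,8} 1  {5,7} 2  {5,8} 2  {6,7} 1  {7,8} 2
  3 to go: {2,5,7} 3  {2,5,8} 3  {3,4,8} 1  {4,5,8} 3  {4,7,8} 3  {5,6,7} 3  {5,7,8} 6  {6,7,8} 3
  4 to go: {1,3,4,8} 1  {2,4,5,8} 6  {2,5,6,7} 6  {2,5,7,8} 12  {3,4,5,8} 4  {3,4,7,8} 4  {4,5,7,8} 12  {4,6,7,8} 6  {5,6,7,8} 12
  5 to go: {0,1,3,4,8} 1  {1,3,4,5,8} 5  {1,3,4,7,8} 5  {2,3,4,5,8} 10  {2,4,5,7,8} 30  {2,5,6,7,8} 30  {3,4,5,7,8} 20  {3,4,6,7,8} 10  {4,5,6,7,8} 30
  6 to go: {0,1,3,4,5,8} 6  {0,1,3,4,7,8} 6  {1,2,3,4,5,8} 15  {1,3,4,5,7,8} 30  {1,3,4,6,7,8} 15  {2,3,4,5,7,8} 60  {2,4,5,6,7,8} 90  {3,4,5,6,7,8} 60
  7 to go: {0,1,2,3,4,5,8} 21  {0,1,3,4,5,7,8} 42  {0,1,3,4,6,7,8} 21  {1,2,3,4,5,7,8} 105  {1,3,4,5,6,7,8} 105  {2,3,4,5,6,7,8} 210
  if 0:y drops first: 420 orders
  if 2:c drops first: 168 orders
  if 6:a drops first: 168 orders
heap linearizations: 756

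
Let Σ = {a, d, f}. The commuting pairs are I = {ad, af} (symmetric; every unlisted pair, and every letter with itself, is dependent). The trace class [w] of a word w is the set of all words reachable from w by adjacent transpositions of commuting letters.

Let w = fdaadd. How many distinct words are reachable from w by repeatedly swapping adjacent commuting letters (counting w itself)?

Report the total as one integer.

15

drop 0:f onto floor
drop 1:d onto {0:f}
drop 2:a onto floor
drop 3:a onto {2:a}
drop 4:d onto {1:d}
drop 5:d onto {4:d}
ground layer = {0:f, 2:a}
drop-orders for the pieces not yet dropped (sum over which currently-grounded one goes next):
  1 to go: {3} 1  {5} 1
  2 to go: {2,3} 1  {3,5} 2  {4,5} 1
  3 to go: {1,4,5} 1  {2,3,5} 3  {3,4,5} 3
  4 to go: {0,1,4,5} 1  {1,3,4,5} 4  {2,3,4,5} 6
  if 0:f drops first: 10 orders
  if 2:a drops first: 5 orders
heap linearizations: 15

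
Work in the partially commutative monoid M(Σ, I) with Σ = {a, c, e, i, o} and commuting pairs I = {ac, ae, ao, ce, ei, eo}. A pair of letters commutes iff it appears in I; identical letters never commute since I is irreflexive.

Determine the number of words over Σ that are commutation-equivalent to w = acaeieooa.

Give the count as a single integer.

324

#0=a has no predecessor
#1=c has no predecessor
#2=a depends on [0:a]
#3=e has no predecessor
#4=i depends on [1:c, 2:a]
#5=e depends on [3:e]
#6=o depends on [4:i]
#7=o depends on [6:o]
#8=a depends on [4:i]
sources: [0:a, 1:c, 3:e]
N(rest) = Σ N(rest − s) over sources s of rest; N(one piece) = 1:
  size 1 → [5]=1  [7]=1  [8]=1
  size 2 → [3,5]=1  [5,7]=2  [5,8]=2  [6,7]=1  [7,8]=2
  size 3 → [3,5,7]=3  [3,5,8]=3  [5,6,7]=3  [5,7,8]=6  [6,7,8]=3
  size 4 → [3,5,6,7]=6  [3,5,7,8]=12  [4,6,7,8]=3  [5,6,7,8]=12
  size 5 → [1,4,6,7,8]=3  [2,4,6,7,8]=3  [3,5,6,7,8]=30  [4,5,6,7,8]=15
  size 6 → [0,2,4,6,7,8]=3  [1,2,4,6,7,8]=6  [1,4,5,6,7,8]=18  [2,4,5,6,7,8]=18  [3,4,5,6,7,8]=45
  size 7 → [0,1,2,4,6,7,8]=9  [0,2,4,5,6,7,8]=21  [1,2,4,5,6,7,8]=42  [1,3,4,5,6,7,8]=63  [2,3,4,5,6,7,8]=63
  first=0(a) contributes 168
  first=1(c) contributes 84
  first=3(e) contributes 72
|[w]| = 324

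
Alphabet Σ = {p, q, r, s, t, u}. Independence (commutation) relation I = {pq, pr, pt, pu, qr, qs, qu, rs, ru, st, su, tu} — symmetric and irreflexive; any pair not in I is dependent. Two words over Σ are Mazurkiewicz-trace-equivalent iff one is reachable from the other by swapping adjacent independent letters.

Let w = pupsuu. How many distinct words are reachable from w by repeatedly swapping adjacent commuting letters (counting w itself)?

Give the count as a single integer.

drop 0:p onto floor
drop 1:u onto floor
drop 2:p onto {0:p}
drop 3:s onto {2:p}
drop 4:u onto {1:u}
drop 5:u onto {4:u}
ground layer = {0:p, 1:u}
drop-orders for the pieces not yet dropped (sum over which currently-grounded one goes next):
  1 to go: {3} 1  {5} 1
  2 to go: {2,3} 1  {3,5} 2  {4,5} 1
  3 to go: {0,2,3} 1  {1,4,5} 1  {2,3,5} 3  {3,4,5} 3
  4 to go: {0,2,3,5} 4  {1,3,4,5} 4  {2,3,4,5} 6
  if 0:p drops first: 10 orders
  if 1:u drops first: 10 orders
heap linearizations: 20

20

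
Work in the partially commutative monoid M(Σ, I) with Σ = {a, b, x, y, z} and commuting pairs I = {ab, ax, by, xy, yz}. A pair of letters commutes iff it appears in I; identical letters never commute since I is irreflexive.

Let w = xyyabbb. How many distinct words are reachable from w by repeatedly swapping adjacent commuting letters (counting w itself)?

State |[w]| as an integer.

piece 0:x — minimal
piece 1:y — minimal
piece 2:y rests on {1:y}
piece 3:a rests on {2:y}
piece 4:b rests on {0:x}
piece 5:b rests on {4:b}
piece 6:b rests on {5:b}
minimal pieces: {0:x, 1:y}
ways to finish when only these pieces remain (= sum over removing one remaining piece with nothing left below it):
  1 left: {3}→1  {6}→1
  2 left: {2,3}→1  {3,6}→2  {5,6}→1
  3 left: {1,2,3}→1  {2,3,6}→3  {3,5,6}→3  {4,5,6}→1
  4 left: {0,4,5,6}→1  {1,2,3,6}→4  {2,3,5,6}→6  {3,4,5,6}→4
  5 left: {0,3,4,5,6}→5  {1,2,3,5,6}→10  {2,3,4,5,6}→10
  placing 0:x first → 20 extensions
  placing 1:y first → 15 extensions
total linear extensions = 35

35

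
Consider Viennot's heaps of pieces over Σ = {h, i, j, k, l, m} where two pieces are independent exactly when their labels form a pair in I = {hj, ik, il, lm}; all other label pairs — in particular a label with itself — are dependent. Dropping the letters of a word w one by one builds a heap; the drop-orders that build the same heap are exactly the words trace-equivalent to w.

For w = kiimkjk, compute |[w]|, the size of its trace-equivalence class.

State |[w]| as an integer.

piece 0:k — minimal
piece 1:i — minimal
piece 2:i rests on {1:i}
piece 3:m rests on {0:k, 2:i}
piece 4:k rests on {3:m}
piece 5:j rests on {4:k}
piece 6:k rests on {5:j}
minimal pieces: {0:k, 1:i}
ways to finish when only these pieces remain (= sum over removing one remaining piece with nothing left below it):
  1 left: {6}→1
  2 left: {5,6}→1
  3 left: {4,5,6}→1
  4 left: {3,4,5,6}→1
  5 left: {0,3,4,5,6}→1  {2,3,4,5,6}→1
  placing 0:k first → 1 extensions
  placing 1:i first → 2 extensions
total linear extensions = 3

3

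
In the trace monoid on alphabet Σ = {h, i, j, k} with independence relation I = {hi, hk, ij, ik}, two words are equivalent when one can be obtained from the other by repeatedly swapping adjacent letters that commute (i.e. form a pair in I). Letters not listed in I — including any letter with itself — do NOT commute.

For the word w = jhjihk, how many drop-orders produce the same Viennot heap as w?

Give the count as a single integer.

12

drop 0:j onto floor
drop 1:h onto {0:j}
drop 2:j onto {1:h}
drop 3:i onto floor
drop 4:h onto {2:j}
drop 5:k onto {2:j}
ground layer = {0:j, 3:i}
drop-orders for the pieces not yet dropped (sum over which currently-grounded one goes next):
  1 to go: {3} 1  {4} 1  {5} 1
  2 to go: {3,4} 2  {3,5} 2  {4,5} 2
  3 to go: {2,4,5} 2  {3,4,5} 6
  4 to go: {1,2,4,5} 2  {2,3,4,5} 8
  if 0:j drops first: 10 orders
  if 3:i drops first: 2 orders
heap linearizations: 12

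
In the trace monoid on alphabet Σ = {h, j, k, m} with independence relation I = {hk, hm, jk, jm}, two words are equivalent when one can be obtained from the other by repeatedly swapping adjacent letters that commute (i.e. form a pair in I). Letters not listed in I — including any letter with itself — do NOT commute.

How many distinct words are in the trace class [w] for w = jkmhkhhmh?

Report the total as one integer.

#0=j has no predecessor
#1=k has no predecessor
#2=m depends on [1:k]
#3=h depends on [0:j]
#4=k depends on [2:m]
#5=h depends on [3:h]
#6=h depends on [5:h]
#7=m depends on [4:k]
#8=h depends on [6:h]
sources: [0:j, 1:k]
N(rest) = Σ N(rest − s) over sources s of rest; N(one piece) = 1:
  size 1 → [7]=1  [8]=1
  size 2 → [4,7]=1  [6,8]=1  [7,8]=2
  size 3 → [2,4,7]=1  [4,7,8]=3  [5,6,8]=1  [6,7,8]=3
  size 4 → [1,2,4,7]=1  [2,4,7,8]=4  [3,5,6,8]=1  [4,6,7,8]=6  [5,6,7,8]=4
  size 5 → [0,3,5,6,8]=1  [1,2,4,7,8]=5  [2,4,6,7,8]=10  [3,5,6,7,8]=5  [4,5,6,7,8]=10
  size 6 → [0,3,5,6,7,8]=6  [1,2,4,6,7,8]=15  [2,4,5,6,7,8]=20  [3,4,5,6,7,8]=15
  size 7 → [0,3,4,5,6,7,8]=21  [1,2,4,5,6,7,8]=35  [2,3,4,5,6,7,8]=35
  first=0(j) contributes 70
  first=1(k) contributes 56
|[w]| = 126

126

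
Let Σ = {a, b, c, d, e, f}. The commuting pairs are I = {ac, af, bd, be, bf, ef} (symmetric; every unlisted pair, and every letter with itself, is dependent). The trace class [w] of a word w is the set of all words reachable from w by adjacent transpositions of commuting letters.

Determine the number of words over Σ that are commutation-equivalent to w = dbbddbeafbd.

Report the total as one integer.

329

0(d) covers ∅
1(b) covers ∅
2(b) covers 1:b
3(d) covers 0:d
4(d) covers 3:d
5(b) covers 2:b
6(e) covers 4:d
7(a) covers 5:b, 6:e
8(f) covers 4:d
9(b) covers 7:a
10(d) covers 7:a, 8:f
floor of heap: 0:d, 1:b
completions by unplaced set U, small U first (add the entries for U minus each lowest piece of U):
  |U|=1: {9}:1  {10}:1
  |U|=2: {8,10}:1  {9,10}:2
  |U|=3: {7,9,10}:2  {8,9,10}:3
  |U|=4: {5,7,9,10}:2  {6,7,9,10}:2  {7,8,9,10}:5
  |U|=5: {2,5,7,9,10}:2  {5,6,7,9,10}:4  {5,7,8,9,10}:7  {6,7,8,9,10}:7
  |U|=6: {1,2,5,7,9,10}:2  {2,5,6,7,9,10}:6  {2,5,7,8,9,10}:9  {4,6,7,8,9,10}:7  {5,6,7,8,9,10}:18
  |U|=7: {1,2,5,6,7,9,10}:8  {1,2,5,7,8,9,10}:11  {2,5,6,7,8,9,10}:33  {3,4,6,7,8,9,10}:7  {4,5,6,7,8,9,10}:25
  |U|=8: {0,3,4,6,7,8,9,10}:7  {1,2,5,6,7,8,9,10}:52  {2,4,5,6,7,8,9,10}:58  {3,4,5,6,7,8,9,10}:32
  |U|=9: {0,3,4,5,6,7,8,9,10}:39  {1,2,4,5,6,7,8,9,10}:110  {2,3,4,5,6,7,8,9,10}:90
  start at 0(d): 200
  start at 1(b): 129
sum over floor = 329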